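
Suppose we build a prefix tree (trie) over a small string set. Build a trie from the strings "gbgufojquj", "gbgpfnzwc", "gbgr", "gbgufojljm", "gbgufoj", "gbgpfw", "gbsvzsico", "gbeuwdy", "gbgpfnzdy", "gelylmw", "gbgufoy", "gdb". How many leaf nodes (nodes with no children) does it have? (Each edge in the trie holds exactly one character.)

A leaf is a node with no children — equivalently, the end of a word that is not a proper prefix of any other stored word.
Those words: "gbeuwdy", "gbgpfnzdy", "gbgpfnzwc", "gbgpfw", "gbgr", "gbgufojljm", "gbgufojquj", "gbgufoy", "gbsvzsico", "gdb", "gelylmw"
Leaf count: 11

11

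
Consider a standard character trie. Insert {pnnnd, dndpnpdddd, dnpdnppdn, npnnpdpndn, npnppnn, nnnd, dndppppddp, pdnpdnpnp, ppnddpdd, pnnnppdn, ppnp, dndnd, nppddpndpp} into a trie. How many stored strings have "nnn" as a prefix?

Traverse to the node for "nnn", then collect every word in that subtree.
Matches: "nnnd"
Count: 1

1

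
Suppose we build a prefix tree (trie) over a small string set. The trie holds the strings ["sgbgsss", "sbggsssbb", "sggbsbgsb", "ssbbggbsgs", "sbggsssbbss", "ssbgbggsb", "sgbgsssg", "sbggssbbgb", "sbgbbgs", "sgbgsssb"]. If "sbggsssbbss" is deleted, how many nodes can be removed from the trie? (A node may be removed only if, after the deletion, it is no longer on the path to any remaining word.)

2

Walk "sbggsssbbss" from the leaf back toward the root, removing each node that no remaining word uses.
The suffix "ss" (2 nodes) is used only by "sbggsssbbss"; "sbggsssbb" is itself a stored word, so pruning stops there.
Nodes removed: 2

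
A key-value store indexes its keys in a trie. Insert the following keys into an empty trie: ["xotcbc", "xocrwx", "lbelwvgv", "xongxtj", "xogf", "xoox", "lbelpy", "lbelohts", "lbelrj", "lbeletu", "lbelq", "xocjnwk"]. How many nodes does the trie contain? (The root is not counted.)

43

Trace insertions, counting only characters that open a new branch:
  "xotcbc" → 6 new (x, o, t, c, b, c)
  "xocrwx" → prefix "xo" already present; 4 new (c, r, w, x)
  "lbelwvgv" → 8 new (l, b, e, l, w, v, g, v)
  "xongxtj" → prefix "xo" already present; 5 new (n, g, x, t, j)
  "xogf" → prefix "xo" already present; 2 new (g, f)
  "xoox" → prefix "xo" already present; 2 new (o, x)
  "lbelpy" → prefix "lbel" already present; 2 new (p, y)
  "lbelohts" → prefix "lbel" already present; 4 new (o, h, t, s)
  "lbelrj" → prefix "lbel" already present; 2 new (r, j)
  "lbeletu" → prefix "lbel" already present; 3 new (e, t, u)
  "lbelq" → prefix "lbel" already present; 1 new (q)
  "xocjnwk" → prefix "xoc" already present; 4 new (j, n, w, k)
Total nodes = 6 + 4 + 8 + 5 + 2 + 2 + 2 + 4 + 2 + 3 + 1 + 4 = 43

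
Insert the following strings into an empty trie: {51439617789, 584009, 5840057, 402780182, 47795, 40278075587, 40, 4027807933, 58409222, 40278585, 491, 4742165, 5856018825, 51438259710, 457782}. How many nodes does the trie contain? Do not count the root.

73

Insert word by word; a character creates a node only if that edge doesn't already exist:
  "51439617789" → 11 new (5, 1, 4, 3, 9, 6, 1, 7, 7, 8, 9)
  "584009" → prefix "5" already present; 5 new (8, 4, 0, 0, 9)
  "5840057" → prefix "58400" already present; 2 new (5, 7)
  "402780182" → 9 new (4, 0, 2, 7, 8, 0, 1, 8, 2)
  "47795" → prefix "4" already present; 4 new (7, 7, 9, 5)
  "40278075587" → prefix "402780" already present; 5 new (7, 5, 5, 8, 7)
  "40" → prefix "40" already present; 0 new (none)
  "4027807933" → prefix "4027807" already present; 3 new (9, 3, 3)
  "58409222" → prefix "5840" already present; 4 new (9, 2, 2, 2)
  "40278585" → prefix "40278" already present; 3 new (5, 8, 5)
  "491" → prefix "4" already present; 2 new (9, 1)
  "4742165" → prefix "47" already present; 5 new (4, 2, 1, 6, 5)
  "5856018825" → prefix "58" already present; 8 new (5, 6, 0, 1, 8, 8, 2, 5)
  "51438259710" → prefix "5143" already present; 7 new (8, 2, 5, 9, 7, 1, 0)
  "457782" → prefix "4" already present; 5 new (5, 7, 7, 8, 2)
Total nodes = 11 + 5 + 2 + 9 + 4 + 5 + 0 + 3 + 4 + 3 + 2 + 5 + 8 + 7 + 5 = 73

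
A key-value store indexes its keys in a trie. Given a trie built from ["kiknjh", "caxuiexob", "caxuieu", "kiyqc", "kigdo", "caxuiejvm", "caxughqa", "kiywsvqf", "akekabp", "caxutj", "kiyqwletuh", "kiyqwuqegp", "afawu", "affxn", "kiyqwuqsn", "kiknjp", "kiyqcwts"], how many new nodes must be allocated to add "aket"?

1

"ake" is already a path in the trie; the remaining "t" must be added.
New nodes needed: |"aket"| − 3 = 4 − 3 = 1.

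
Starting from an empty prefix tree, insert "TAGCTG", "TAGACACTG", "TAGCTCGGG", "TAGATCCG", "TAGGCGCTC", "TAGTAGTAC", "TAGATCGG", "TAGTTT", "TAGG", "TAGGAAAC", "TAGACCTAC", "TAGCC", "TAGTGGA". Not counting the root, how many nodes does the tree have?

Insert word by word; a character creates a node only if that edge doesn't already exist:
  "TAGCTG" → 6 new (T, A, G, C, T, G)
  "TAGACACTG" → prefix "TAG" already present; 6 new (A, C, A, C, T, G)
  "TAGCTCGGG" → prefix "TAGCT" already present; 4 new (C, G, G, G)
  "TAGATCCG" → prefix "TAGA" already present; 4 new (T, C, C, G)
  "TAGGCGCTC" → prefix "TAG" already present; 6 new (G, C, G, C, T, C)
  "TAGTAGTAC" → prefix "TAG" already present; 6 new (T, A, G, T, A, C)
  "TAGATCGG" → prefix "TAGATC" already present; 2 new (G, G)
  "TAGTTT" → prefix "TAGT" already present; 2 new (T, T)
  "TAGG" → prefix "TAGG" already present; 0 new (none)
  "TAGGAAAC" → prefix "TAGG" already present; 4 new (A, A, A, C)
  "TAGACCTAC" → prefix "TAGAC" already present; 4 new (C, T, A, C)
  "TAGCC" → prefix "TAGC" already present; 1 new (C)
  "TAGTGGA" → prefix "TAGT" already present; 3 new (G, G, A)
Total nodes = 6 + 6 + 4 + 4 + 6 + 6 + 2 + 2 + 0 + 4 + 4 + 1 + 3 = 48

48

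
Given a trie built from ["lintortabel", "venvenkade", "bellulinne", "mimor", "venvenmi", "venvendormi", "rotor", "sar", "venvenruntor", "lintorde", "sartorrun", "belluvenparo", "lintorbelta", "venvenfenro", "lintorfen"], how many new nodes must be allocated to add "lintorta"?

0

"lintorta" is already a full path in the trie; only an end-marker is added.
No new nodes are needed: 0.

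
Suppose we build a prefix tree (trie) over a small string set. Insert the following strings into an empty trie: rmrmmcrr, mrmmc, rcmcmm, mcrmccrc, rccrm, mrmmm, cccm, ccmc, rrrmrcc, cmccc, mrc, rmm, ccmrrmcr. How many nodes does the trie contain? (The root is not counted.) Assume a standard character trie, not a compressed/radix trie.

For each word, the new-node count is its length minus the longest prefix already in the trie:
  "rmrmmcrr" → 8 new (r, m, r, m, m, c, r, r)
  "mrmmc" → 5 new (m, r, m, m, c)
  "rcmcmm" → prefix "r" already present; 5 new (c, m, c, m, m)
  "mcrmccrc" → prefix "m" already present; 7 new (c, r, m, c, c, r, c)
  "rccrm" → prefix "rc" already present; 3 new (c, r, m)
  "mrmmm" → prefix "mrmm" already present; 1 new (m)
  "cccm" → 4 new (c, c, c, m)
  "ccmc" → prefix "cc" already present; 2 new (m, c)
  "rrrmrcc" → prefix "r" already present; 6 new (r, r, m, r, c, c)
  "cmccc" → prefix "c" already present; 4 new (m, c, c, c)
  "mrc" → prefix "mr" already present; 1 new (c)
  "rmm" → prefix "rm" already present; 1 new (m)
  "ccmrrmcr" → prefix "ccm" already present; 5 new (r, r, m, c, r)
Total nodes = 8 + 5 + 5 + 7 + 3 + 1 + 4 + 2 + 6 + 4 + 1 + 1 + 5 = 52

52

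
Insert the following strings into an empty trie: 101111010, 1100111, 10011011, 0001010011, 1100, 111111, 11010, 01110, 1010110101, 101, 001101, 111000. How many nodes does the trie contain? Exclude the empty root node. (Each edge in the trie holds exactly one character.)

55

Trace insertions, counting only characters that open a new branch:
  "101111010" → 9 new (1, 0, 1, 1, 1, 1, 0, 1, 0)
  "1100111" → prefix "1" already present; 6 new (1, 0, 0, 1, 1, 1)
  "10011011" → prefix "10" already present; 6 new (0, 1, 1, 0, 1, 1)
  "0001010011" → 10 new (0, 0, 0, 1, 0, 1, 0, 0, 1, 1)
  "1100" → prefix "1100" already present; 0 new (none)
  "111111" → prefix "11" already present; 4 new (1, 1, 1, 1)
  "11010" → prefix "110" already present; 2 new (1, 0)
  "01110" → prefix "0" already present; 4 new (1, 1, 1, 0)
  "1010110101" → prefix "101" already present; 7 new (0, 1, 1, 0, 1, 0, 1)
  "101" → prefix "101" already present; 0 new (none)
  "001101" → prefix "00" already present; 4 new (1, 1, 0, 1)
  "111000" → prefix "111" already present; 3 new (0, 0, 0)
Total nodes = 9 + 6 + 6 + 10 + 0 + 4 + 2 + 4 + 7 + 0 + 4 + 3 = 55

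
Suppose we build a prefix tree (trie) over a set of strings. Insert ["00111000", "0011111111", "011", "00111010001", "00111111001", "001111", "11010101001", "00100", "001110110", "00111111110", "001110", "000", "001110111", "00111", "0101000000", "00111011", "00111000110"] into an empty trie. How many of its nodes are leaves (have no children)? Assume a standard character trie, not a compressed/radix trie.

11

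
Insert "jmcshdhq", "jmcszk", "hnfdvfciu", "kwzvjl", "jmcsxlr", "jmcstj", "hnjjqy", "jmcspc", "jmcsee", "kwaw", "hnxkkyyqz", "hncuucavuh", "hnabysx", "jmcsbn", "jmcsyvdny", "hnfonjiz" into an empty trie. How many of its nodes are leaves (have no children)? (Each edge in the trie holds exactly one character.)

16

A leaf is a node with no children — equivalently, the end of a word that is not a proper prefix of any other stored word.
Those words: "hnabysx", "hncuucavuh", "hnfdvfciu", "hnfonjiz", "hnjjqy", "hnxkkyyqz", "jmcsbn", "jmcsee", "jmcshdhq", "jmcspc", "jmcstj", "jmcsxlr", "jmcsyvdny", "jmcszk", "kwaw", "kwzvjl"
Leaf count: 16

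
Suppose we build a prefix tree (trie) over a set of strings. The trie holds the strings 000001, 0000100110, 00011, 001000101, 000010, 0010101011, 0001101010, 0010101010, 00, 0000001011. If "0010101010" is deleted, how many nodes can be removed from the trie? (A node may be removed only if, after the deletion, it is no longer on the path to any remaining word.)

1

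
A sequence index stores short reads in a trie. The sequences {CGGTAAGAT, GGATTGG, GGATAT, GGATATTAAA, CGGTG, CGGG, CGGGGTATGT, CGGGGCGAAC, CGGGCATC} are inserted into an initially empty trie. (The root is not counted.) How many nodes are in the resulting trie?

39

For each word, the new-node count is its length minus the longest prefix already in the trie:
  "CGGTAAGAT" → 9 new (C, G, G, T, A, A, G, A, T)
  "GGATTGG" → 7 new (G, G, A, T, T, G, G)
  "GGATAT" → prefix "GGAT" already present; 2 new (A, T)
  "GGATATTAAA" → prefix "GGATAT" already present; 4 new (T, A, A, A)
  "CGGTG" → prefix "CGGT" already present; 1 new (G)
  "CGGG" → prefix "CGG" already present; 1 new (G)
  "CGGGGTATGT" → prefix "CGGG" already present; 6 new (G, T, A, T, G, T)
  "CGGGGCGAAC" → prefix "CGGGG" already present; 5 new (C, G, A, A, C)
  "CGGGCATC" → prefix "CGGG" already present; 4 new (C, A, T, C)
Total nodes = 9 + 7 + 2 + 4 + 1 + 1 + 6 + 5 + 4 = 39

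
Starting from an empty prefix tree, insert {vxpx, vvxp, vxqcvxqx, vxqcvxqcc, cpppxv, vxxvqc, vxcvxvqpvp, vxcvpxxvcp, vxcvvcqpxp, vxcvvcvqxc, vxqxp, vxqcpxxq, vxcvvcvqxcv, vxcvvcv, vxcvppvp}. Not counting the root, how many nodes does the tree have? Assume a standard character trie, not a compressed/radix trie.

Count nodes per top-level branch (shared prefixes stored once):
  'c'-branch (cpppxv): 6 nodes
  'v'-branch (vvxp, vxcvppvp, vxcvpxxvcp, vxcvvcqpxp, vxcvvcv, vxcvvcvqxc, vxcvvcvqxcv, vxcvxvqpvp, vxpx, vxqcpxxq, vxqcvxqcc, vxqcvxqx, vxqxp, vxxvqc): 53 nodes
Sum: 59

59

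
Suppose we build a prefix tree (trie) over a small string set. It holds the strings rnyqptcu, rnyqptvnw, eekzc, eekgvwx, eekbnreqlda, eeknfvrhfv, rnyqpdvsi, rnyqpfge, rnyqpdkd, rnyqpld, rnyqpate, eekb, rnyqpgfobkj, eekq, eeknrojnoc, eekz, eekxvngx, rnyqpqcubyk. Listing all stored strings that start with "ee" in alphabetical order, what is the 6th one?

DFS of the "ee" subtree visits, in order: "eekb", "eekbnreqlda", "eekgvwx", "eeknfvrhfv", "eeknrojnoc", "eekq", "eekxvngx", "eekz", "eekzc"
The 6th is eekq.

eekq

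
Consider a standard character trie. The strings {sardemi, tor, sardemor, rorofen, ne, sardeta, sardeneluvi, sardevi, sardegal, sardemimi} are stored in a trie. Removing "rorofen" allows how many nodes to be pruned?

Walk "rorofen" from the leaf back toward the root, removing each node that no remaining word uses.
No other word shares any prefix with "rorofen", so all 7 of its nodes go.
Nodes removed: 7

7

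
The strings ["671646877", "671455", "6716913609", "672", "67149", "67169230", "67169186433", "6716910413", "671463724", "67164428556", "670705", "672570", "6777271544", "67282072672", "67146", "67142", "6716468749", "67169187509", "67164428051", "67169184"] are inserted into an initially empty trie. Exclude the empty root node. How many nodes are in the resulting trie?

77

Trace insertions, counting only characters that open a new branch:
  "671646877" → 9 new (6, 7, 1, 6, 4, 6, 8, 7, 7)
  "671455" → prefix "671" already present; 3 new (4, 5, 5)
  "6716913609" → prefix "6716" already present; 6 new (9, 1, 3, 6, 0, 9)
  "672" → prefix "67" already present; 1 new (2)
  "67149" → prefix "6714" already present; 1 new (9)
  "67169230" → prefix "67169" already present; 3 new (2, 3, 0)
  "67169186433" → prefix "671691" already present; 5 new (8, 6, 4, 3, 3)
  "6716910413" → prefix "671691" already present; 4 new (0, 4, 1, 3)
  "671463724" → prefix "6714" already present; 5 new (6, 3, 7, 2, 4)
  "67164428556" → prefix "67164" already present; 6 new (4, 2, 8, 5, 5, 6)
  "670705" → prefix "67" already present; 4 new (0, 7, 0, 5)
  "672570" → prefix "672" already present; 3 new (5, 7, 0)
  "6777271544" → prefix "67" already present; 8 new (7, 7, 2, 7, 1, 5, 4, 4)
  "67282072672" → prefix "672" already present; 8 new (8, 2, 0, 7, 2, 6, 7, 2)
  "67146" → prefix "67146" already present; 0 new (none)
  "67142" → prefix "6714" already present; 1 new (2)
  "6716468749" → prefix "67164687" already present; 2 new (4, 9)
  "67169187509" → prefix "6716918" already present; 4 new (7, 5, 0, 9)
  "67164428051" → prefix "67164428" already present; 3 new (0, 5, 1)
  "67169184" → prefix "6716918" already present; 1 new (4)
Total nodes = 9 + 3 + 6 + 1 + 1 + 3 + 5 + 4 + 5 + 6 + 4 + 3 + 8 + 8 + 0 + 1 + 2 + 4 + 3 + 1 = 77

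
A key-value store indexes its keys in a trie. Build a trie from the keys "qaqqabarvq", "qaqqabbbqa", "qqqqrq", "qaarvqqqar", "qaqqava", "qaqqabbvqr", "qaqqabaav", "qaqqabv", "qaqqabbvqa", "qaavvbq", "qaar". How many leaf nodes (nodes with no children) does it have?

A leaf is a node with no children — equivalently, the end of a word that is not a proper prefix of any other stored word.
Those words: "qaarvqqqar", "qaavvbq", "qaqqabaav", "qaqqabarvq", "qaqqabbbqa", "qaqqabbvqa", "qaqqabbvqr", "qaqqabv", "qaqqava", "qqqqrq"
Leaf count: 10

10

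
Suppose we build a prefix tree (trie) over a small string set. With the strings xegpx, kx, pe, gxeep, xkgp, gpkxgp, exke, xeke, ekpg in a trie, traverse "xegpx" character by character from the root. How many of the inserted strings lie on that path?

1

Check each prefix of "xegpx" against the stored set — each match is an end-marker on the path.
Prefixes of the query that are stored words: "xegpx"
Count: 1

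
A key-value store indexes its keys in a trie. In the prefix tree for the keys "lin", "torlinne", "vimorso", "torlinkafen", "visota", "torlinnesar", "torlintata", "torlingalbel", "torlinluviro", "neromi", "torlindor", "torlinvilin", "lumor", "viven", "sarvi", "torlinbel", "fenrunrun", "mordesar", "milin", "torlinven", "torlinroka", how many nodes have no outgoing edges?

A leaf is a node with no children — equivalently, the end of a word that is not a proper prefix of any other stored word.
Those words: "fenrunrun", "lin", "lumor", "milin", "mordesar", "neromi", "sarvi", "torlinbel", "torlindor", "torlingalbel", "torlinkafen", "torlinluviro", "torlinnesar", "torlinroka", "torlintata", "torlinven", "torlinvilin", "vimorso", "visota", "viven"
Leaf count: 20

20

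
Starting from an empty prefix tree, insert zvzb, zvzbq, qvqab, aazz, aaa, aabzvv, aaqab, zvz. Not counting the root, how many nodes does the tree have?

For each word, the new-node count is its length minus the longest prefix already in the trie:
  "zvzb" → 4 new (z, v, z, b)
  "zvzbq" → prefix "zvzb" already present; 1 new (q)
  "qvqab" → 5 new (q, v, q, a, b)
  "aazz" → 4 new (a, a, z, z)
  "aaa" → prefix "aa" already present; 1 new (a)
  "aabzvv" → prefix "aa" already present; 4 new (b, z, v, v)
  "aaqab" → prefix "aa" already present; 3 new (q, a, b)
  "zvz" → prefix "zvz" already present; 0 new (none)
Total nodes = 4 + 1 + 5 + 4 + 1 + 4 + 3 + 0 = 22

22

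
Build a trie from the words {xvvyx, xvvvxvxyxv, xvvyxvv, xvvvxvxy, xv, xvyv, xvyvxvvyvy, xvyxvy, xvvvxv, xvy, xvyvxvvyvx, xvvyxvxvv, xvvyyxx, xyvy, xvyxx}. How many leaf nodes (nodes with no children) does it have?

9

Leaves are exactly the stored words that no other stored word extends.
Those words: "xvvvxvxyxv", "xvvyxvv", "xvvyxvxvv", "xvvyyxx", "xvyvxvvyvx", "xvyvxvvyvy", "xvyxvy", "xvyxx", "xyvy"
Leaf count: 9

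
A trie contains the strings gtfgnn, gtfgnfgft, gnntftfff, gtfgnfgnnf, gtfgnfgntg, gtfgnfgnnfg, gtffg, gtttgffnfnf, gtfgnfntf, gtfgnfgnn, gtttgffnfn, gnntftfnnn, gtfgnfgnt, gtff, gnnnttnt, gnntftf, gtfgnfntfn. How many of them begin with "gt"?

Traverse to the node for "gt", then collect every word in that subtree.
Words under "gt": gtff, gtffg, gtfgnfgft, gtfgnfgnn, gtfgnfgnnf, gtfgnfgnnfg, gtfgnfgnt, gtfgnfgntg, gtfgnfntf, gtfgnfntfn, gtfgnn, gtttgffnfn, gtttgffnfnf
Count: 13

13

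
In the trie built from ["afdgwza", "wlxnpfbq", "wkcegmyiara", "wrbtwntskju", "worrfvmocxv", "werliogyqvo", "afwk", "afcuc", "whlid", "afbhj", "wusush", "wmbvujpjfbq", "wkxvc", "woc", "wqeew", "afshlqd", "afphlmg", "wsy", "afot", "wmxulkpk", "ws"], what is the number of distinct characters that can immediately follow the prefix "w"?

The children of the "w" node are the distinct next characters among strings starting with "w".
Distinct next characters after "w": e, h, k, l, m, o, q, r, s, u.
That node has 10 child edges.

10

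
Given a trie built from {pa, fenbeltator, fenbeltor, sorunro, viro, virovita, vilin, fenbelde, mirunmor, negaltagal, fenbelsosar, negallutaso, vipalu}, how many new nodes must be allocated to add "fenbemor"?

The longest prefix of "fenbemor" already in the trie is "fenbe" (length 5).
Each of the 3 remaining characters creates one node.

3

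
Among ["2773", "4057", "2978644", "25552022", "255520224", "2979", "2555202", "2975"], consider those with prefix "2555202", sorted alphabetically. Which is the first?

2555202

Filter for "2555202…" and sort: "2555202", "25552022", "255520224"
The 1st is 2555202.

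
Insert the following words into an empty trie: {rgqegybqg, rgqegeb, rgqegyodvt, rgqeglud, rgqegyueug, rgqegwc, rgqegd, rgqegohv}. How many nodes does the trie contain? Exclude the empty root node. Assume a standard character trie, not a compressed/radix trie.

28

Trace insertions, counting only characters that open a new branch:
  "rgqegybqg" → 9 new (r, g, q, e, g, y, b, q, g)
  "rgqegeb" → prefix "rgqeg" already present; 2 new (e, b)
  "rgqegyodvt" → prefix "rgqegy" already present; 4 new (o, d, v, t)
  "rgqeglud" → prefix "rgqeg" already present; 3 new (l, u, d)
  "rgqegyueug" → prefix "rgqegy" already present; 4 new (u, e, u, g)
  "rgqegwc" → prefix "rgqeg" already present; 2 new (w, c)
  "rgqegd" → prefix "rgqeg" already present; 1 new (d)
  "rgqegohv" → prefix "rgqeg" already present; 3 new (o, h, v)
Total nodes = 9 + 2 + 4 + 3 + 4 + 2 + 1 + 3 = 28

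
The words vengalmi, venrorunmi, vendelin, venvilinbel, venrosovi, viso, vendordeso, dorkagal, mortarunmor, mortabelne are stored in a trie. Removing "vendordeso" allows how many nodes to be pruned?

A node on "vendordeso"'s path can go only if nothing else ends at it or branches off below it.
The suffix "ordeso" (6 nodes) is used only by "vendordeso"; the node for "vend" still has the child "e", so pruning stops there.
Nodes removed: 6

6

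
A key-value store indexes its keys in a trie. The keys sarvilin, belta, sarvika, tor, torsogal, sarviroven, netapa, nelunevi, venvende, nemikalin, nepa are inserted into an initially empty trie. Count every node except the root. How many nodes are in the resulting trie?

For each word, the new-node count is its length minus the longest prefix already in the trie:
  "sarvilin" → 8 new (s, a, r, v, i, l, i, n)
  "belta" → 5 new (b, e, l, t, a)
  "sarvika" → prefix "sarvi" already present; 2 new (k, a)
  "tor" → 3 new (t, o, r)
  "torsogal" → prefix "tor" already present; 5 new (s, o, g, a, l)
  "sarviroven" → prefix "sarvi" already present; 5 new (r, o, v, e, n)
  "netapa" → 6 new (n, e, t, a, p, a)
  "nelunevi" → prefix "ne" already present; 6 new (l, u, n, e, v, i)
  "venvende" → 8 new (v, e, n, v, e, n, d, e)
  "nemikalin" → prefix "ne" already present; 7 new (m, i, k, a, l, i, n)
  "nepa" → prefix "ne" already present; 2 new (p, a)
Total nodes = 8 + 5 + 2 + 3 + 5 + 5 + 6 + 6 + 8 + 7 + 2 = 57

57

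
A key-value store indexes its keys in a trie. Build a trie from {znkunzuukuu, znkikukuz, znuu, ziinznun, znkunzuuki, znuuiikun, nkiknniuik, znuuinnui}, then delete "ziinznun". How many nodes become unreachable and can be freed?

7

Walk "ziinznun" from the leaf back toward the root, removing each node that no remaining word uses.
The suffix "iinznun" (7 nodes) is used only by "ziinznun"; the node for "z" still has the child "n", so pruning stops there.
Nodes removed: 7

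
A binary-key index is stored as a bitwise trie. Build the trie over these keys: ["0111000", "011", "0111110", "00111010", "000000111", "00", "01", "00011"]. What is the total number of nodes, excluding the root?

26

Insert word by word; a character creates a node only if that edge doesn't already exist:
  "0111000" → 7 new (0, 1, 1, 1, 0, 0, 0)
  "011" → prefix "011" already present; 0 new (none)
  "0111110" → prefix "0111" already present; 3 new (1, 1, 0)
  "00111010" → prefix "0" already present; 7 new (0, 1, 1, 1, 0, 1, 0)
  "000000111" → prefix "00" already present; 7 new (0, 0, 0, 0, 1, 1, 1)
  "00" → prefix "00" already present; 0 new (none)
  "01" → prefix "01" already present; 0 new (none)
  "00011" → prefix "000" already present; 2 new (1, 1)
Total nodes = 7 + 0 + 3 + 7 + 7 + 0 + 0 + 2 = 26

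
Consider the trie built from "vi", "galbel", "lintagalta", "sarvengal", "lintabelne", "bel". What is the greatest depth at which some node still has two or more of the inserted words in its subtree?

5

The deepest shared node is where two words last agree before diverging.
"lintabelne" and "lintagalta" agree on "linta" (5 characters) before diverging; nothing deeper is shared.
Longest shared-prefix length: 5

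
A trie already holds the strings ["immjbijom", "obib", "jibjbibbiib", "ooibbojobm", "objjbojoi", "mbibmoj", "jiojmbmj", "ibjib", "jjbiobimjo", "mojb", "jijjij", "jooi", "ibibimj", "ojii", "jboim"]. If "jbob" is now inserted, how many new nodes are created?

"jbo" is already a path in the trie; the remaining "b" must be added.
Each of the 1 remaining characters creates one node.

1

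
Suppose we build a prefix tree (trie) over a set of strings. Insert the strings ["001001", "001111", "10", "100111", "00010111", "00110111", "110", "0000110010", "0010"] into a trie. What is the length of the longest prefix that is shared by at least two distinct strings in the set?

Equivalently: take the maximum, over all pairs, of their longest common prefix length.
e.g. "0010" and "001001" share the prefix "0010" of length 4; no pair shares a longer one.
Longest shared-prefix length: 4

4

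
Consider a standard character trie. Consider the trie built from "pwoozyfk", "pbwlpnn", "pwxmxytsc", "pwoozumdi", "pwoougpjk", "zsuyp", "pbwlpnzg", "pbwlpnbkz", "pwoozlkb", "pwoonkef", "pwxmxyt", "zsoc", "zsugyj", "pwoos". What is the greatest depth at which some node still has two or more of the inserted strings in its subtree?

7

Look for the deepest trie node that still has at least two words in its subtree.
e.g. "pwxmxyt" and "pwxmxytsc" share the prefix "pwxmxyt" of length 7; no pair shares a longer one.
Longest shared-prefix length: 7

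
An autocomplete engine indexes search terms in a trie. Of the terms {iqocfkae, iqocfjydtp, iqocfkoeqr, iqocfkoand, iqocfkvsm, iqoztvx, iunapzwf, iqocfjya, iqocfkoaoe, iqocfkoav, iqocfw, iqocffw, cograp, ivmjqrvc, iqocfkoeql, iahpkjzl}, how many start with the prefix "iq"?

Walk to "iq"; the words in its subtree are exactly those with that prefix.
Matches: "iqocffw", "iqocfjya", "iqocfjydtp", "iqocfkae", "iqocfkoand", "iqocfkoaoe", "iqocfkoav", "iqocfkoeql", "iqocfkoeqr", "iqocfkvsm", "iqocfw", "iqoztvx"
Count: 12

12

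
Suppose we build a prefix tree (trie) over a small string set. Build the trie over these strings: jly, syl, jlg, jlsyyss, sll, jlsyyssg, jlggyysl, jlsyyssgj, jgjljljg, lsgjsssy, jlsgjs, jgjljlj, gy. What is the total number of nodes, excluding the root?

Count nodes per top-level branch (shared prefixes stored once):
  'g'-branch (gy): 2 nodes
  'j'-branch (jgjljlj, jgjljljg, jlg, jlggyysl, jlsgjs, jlsyyss, jlsyyssg, jlsyyssgj, jly): 26 nodes
  'l'-branch (lsgjsssy): 8 nodes
  's'-branch (sll, syl): 5 nodes
Sum: 41

41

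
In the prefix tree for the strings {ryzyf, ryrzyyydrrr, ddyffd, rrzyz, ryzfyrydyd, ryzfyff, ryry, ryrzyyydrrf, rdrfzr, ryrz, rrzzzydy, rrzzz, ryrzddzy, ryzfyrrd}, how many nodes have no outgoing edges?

12

A leaf is a node with no children — equivalently, the end of a word that is not a proper prefix of any other stored word.
Those words: "ddyffd", "rdrfzr", "rrzyz", "rrzzzydy", "ryry", "ryrzddzy", "ryrzyyydrrf", "ryrzyyydrrr", "ryzfyff", "ryzfyrrd", "ryzfyrydyd", "ryzyf"
Leaf count: 12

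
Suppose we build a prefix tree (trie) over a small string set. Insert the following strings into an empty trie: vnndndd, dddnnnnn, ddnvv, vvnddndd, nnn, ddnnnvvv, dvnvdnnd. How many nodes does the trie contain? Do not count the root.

Count nodes per top-level branch (shared prefixes stored once):
  'd'-branch (dddnnnnn, ddnnnvvv, ddnvv, dvnvdnnd): 23 nodes
  'n'-branch (nnn): 3 nodes
  'v'-branch (vnndndd, vvnddndd): 14 nodes
Sum: 40

40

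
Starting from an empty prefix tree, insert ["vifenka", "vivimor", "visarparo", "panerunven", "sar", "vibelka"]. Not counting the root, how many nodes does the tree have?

37

Trie structure (* marks end of a word):
(root)
├─ p
│  └─ a
│     └─ n
│        └─ e
│           └─ r
│              └─ u
│                 └─ n
│                    └─ v
│                       └─ e
│                          └─ n *
├─ s
│  └─ a
│     └─ r *
└─ v
   └─ i
      ├─ b
      │  └─ e
      │     └─ l
      │        └─ k
      │           └─ a *
      ├─ f
      │  └─ e
      │     └─ n
      │        └─ k
      │           └─ a *
      ├─ s
      │  └─ a
      │     └─ r
      │        └─ p
      │           └─ a
      │              └─ r
      │                 └─ o *
      └─ v
         └─ i
            └─ m
               └─ o
                  └─ r *
Counting every labelled node above: 37.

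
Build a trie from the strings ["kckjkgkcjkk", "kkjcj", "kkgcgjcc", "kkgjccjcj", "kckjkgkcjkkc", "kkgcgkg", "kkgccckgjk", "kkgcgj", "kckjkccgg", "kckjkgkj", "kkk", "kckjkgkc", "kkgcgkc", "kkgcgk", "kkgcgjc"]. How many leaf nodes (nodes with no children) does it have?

10

Leaves are exactly the stored words that no other stored word extends.
Those words: "kckjkccgg", "kckjkgkcjkkc", "kckjkgkj", "kkgccckgjk", "kkgcgjcc", "kkgcgkc", "kkgcgkg", "kkgjccjcj", "kkjcj", "kkk"
Leaf count: 10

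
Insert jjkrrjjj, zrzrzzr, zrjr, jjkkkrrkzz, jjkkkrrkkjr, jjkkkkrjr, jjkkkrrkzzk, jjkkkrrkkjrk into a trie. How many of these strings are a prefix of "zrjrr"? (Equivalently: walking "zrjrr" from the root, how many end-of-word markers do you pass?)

Check each prefix of "zrjrr" against the stored set — each match is an end-marker on the path.
Prefixes of the query that are stored words: "zrjr"
Count: 1

1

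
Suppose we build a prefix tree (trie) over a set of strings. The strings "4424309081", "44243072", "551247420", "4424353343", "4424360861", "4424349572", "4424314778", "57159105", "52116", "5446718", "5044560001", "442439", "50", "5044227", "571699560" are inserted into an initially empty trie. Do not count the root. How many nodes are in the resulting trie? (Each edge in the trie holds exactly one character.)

For each word, the new-node count is its length minus the longest prefix already in the trie:
  "4424309081" → 10 new (4, 4, 2, 4, 3, 0, 9, 0, 8, 1)
  "44243072" → prefix "442430" already present; 2 new (7, 2)
  "551247420" → 9 new (5, 5, 1, 2, 4, 7, 4, 2, 0)
  "4424353343" → prefix "44243" already present; 5 new (5, 3, 3, 4, 3)
  "4424360861" → prefix "44243" already present; 5 new (6, 0, 8, 6, 1)
  "4424349572" → prefix "44243" already present; 5 new (4, 9, 5, 7, 2)
  "4424314778" → prefix "44243" already present; 5 new (1, 4, 7, 7, 8)
  "57159105" → prefix "5" already present; 7 new (7, 1, 5, 9, 1, 0, 5)
  "52116" → prefix "5" already present; 4 new (2, 1, 1, 6)
  "5446718" → prefix "5" already present; 6 new (4, 4, 6, 7, 1, 8)
  "5044560001" → prefix "5" already present; 9 new (0, 4, 4, 5, 6, 0, 0, 0, 1)
  "442439" → prefix "44243" already present; 1 new (9)
  "50" → prefix "50" already present; 0 new (none)
  "5044227" → prefix "5044" already present; 3 new (2, 2, 7)
  "571699560" → prefix "571" already present; 6 new (6, 9, 9, 5, 6, 0)
Total nodes = 10 + 2 + 9 + 5 + 5 + 5 + 5 + 7 + 4 + 6 + 9 + 1 + 0 + 3 + 6 = 77

77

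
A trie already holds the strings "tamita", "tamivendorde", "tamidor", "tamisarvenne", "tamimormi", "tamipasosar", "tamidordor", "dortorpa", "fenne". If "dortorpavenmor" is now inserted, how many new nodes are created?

The longest prefix of "dortorpavenmor" already in the trie is "dortorpa" (length 8).
New nodes needed: |"dortorpavenmor"| − 8 = 14 − 8 = 6.

6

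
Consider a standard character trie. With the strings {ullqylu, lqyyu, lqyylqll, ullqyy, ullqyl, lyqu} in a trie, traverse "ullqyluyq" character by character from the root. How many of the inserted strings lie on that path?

Check each prefix of "ullqyluyq" against the stored set — each match is an end-marker on the path.
Prefixes of the query that are stored words: "ullqyl", "ullqylu"
Count: 2

2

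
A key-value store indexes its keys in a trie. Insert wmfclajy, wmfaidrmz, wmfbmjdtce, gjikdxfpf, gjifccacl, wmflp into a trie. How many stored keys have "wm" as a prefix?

4

Walk to "wm"; the words in its subtree are exactly those with that prefix.
Matches: "wmfaidrmz", "wmfbmjdtce", "wmfclajy", "wmflp"
Count: 4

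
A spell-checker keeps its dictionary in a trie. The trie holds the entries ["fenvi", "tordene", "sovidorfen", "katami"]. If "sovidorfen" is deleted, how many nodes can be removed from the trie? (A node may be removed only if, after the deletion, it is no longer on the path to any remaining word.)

Walk "sovidorfen" from the leaf back toward the root, removing each node that no remaining word uses.
No other word shares any prefix with "sovidorfen", so all 10 of its nodes go.
Nodes removed: 10

10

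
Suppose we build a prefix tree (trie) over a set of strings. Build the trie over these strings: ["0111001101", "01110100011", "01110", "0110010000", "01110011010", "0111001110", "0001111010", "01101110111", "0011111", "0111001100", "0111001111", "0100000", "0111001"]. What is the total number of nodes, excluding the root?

For each word, the new-node count is its length minus the longest prefix already in the trie:
  "0111001101" → 10 new (0, 1, 1, 1, 0, 0, 1, 1, 0, 1)
  "01110100011" → prefix "01110" already present; 6 new (1, 0, 0, 0, 1, 1)
  "01110" → prefix "01110" already present; 0 new (none)
  "0110010000" → prefix "011" already present; 7 new (0, 0, 1, 0, 0, 0, 0)
  "01110011010" → prefix "0111001101" already present; 1 new (0)
  "0111001110" → prefix "01110011" already present; 2 new (1, 0)
  "0001111010" → prefix "0" already present; 9 new (0, 0, 1, 1, 1, 1, 0, 1, 0)
  "01101110111" → prefix "0110" already present; 7 new (1, 1, 1, 0, 1, 1, 1)
  "0011111" → prefix "00" already present; 5 new (1, 1, 1, 1, 1)
  "0111001100" → prefix "011100110" already present; 1 new (0)
  "0111001111" → prefix "011100111" already present; 1 new (1)
  "0100000" → prefix "01" already present; 5 new (0, 0, 0, 0, 0)
  "0111001" → prefix "0111001" already present; 0 new (none)
Total nodes = 10 + 6 + 0 + 7 + 1 + 2 + 9 + 7 + 5 + 1 + 1 + 5 + 0 = 54

54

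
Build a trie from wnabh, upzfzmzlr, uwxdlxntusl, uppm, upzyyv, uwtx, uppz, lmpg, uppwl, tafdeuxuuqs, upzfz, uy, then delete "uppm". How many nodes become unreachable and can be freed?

1

Walk "uppm" from the leaf back toward the root, removing each node that no remaining word uses.
The suffix "m" (1 node) is used only by "uppm"; the node for "upp" still has the child "z", so pruning stops there.
Nodes removed: 1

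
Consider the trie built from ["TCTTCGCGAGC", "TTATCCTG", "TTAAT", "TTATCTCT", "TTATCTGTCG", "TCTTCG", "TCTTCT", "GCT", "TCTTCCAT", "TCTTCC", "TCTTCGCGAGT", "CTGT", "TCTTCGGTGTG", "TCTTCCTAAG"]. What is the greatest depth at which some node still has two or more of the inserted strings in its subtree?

Equivalently: take the maximum, over all pairs, of their longest common prefix length.
"TCTTCGCGAGC" and "TCTTCGCGAGT" agree on "TCTTCGCGAG" (10 characters) before diverging; nothing deeper is shared.
Longest shared-prefix length: 10

10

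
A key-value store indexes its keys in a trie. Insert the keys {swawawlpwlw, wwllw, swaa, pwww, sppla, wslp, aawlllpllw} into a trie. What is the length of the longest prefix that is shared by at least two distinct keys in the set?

3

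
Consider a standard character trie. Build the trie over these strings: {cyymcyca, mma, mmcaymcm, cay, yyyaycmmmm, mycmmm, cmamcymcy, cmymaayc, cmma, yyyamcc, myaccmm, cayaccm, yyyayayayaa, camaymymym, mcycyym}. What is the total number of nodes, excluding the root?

82

Count nodes per top-level branch (shared prefixes stored once):
  'c'-branch (camaymymym, cay, cayaccm, cmamcymcy, cmma, cmymaayc, cyymcyca): 38 nodes
  'm'-branch (mcycyym, mma, mmcaymcm, myaccmm, mycmmm): 25 nodes
  'y'-branch (yyyamcc, yyyayayayaa, yyyaycmmmm): 19 nodes
Sum: 82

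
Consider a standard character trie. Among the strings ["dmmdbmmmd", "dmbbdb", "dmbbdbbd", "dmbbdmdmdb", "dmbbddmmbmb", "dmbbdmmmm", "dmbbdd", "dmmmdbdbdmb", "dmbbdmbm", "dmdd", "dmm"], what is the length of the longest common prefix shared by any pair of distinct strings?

6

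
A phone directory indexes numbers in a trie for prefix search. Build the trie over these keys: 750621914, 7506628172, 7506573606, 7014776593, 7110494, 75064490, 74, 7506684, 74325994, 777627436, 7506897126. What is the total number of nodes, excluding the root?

Insert word by word; a character creates a node only if that edge doesn't already exist:
  "750621914" → 9 new (7, 5, 0, 6, 2, 1, 9, 1, 4)
  "7506628172" → prefix "7506" already present; 6 new (6, 2, 8, 1, 7, 2)
  "7506573606" → prefix "7506" already present; 6 new (5, 7, 3, 6, 0, 6)
  "7014776593" → prefix "7" already present; 9 new (0, 1, 4, 7, 7, 6, 5, 9, 3)
  "7110494" → prefix "7" already present; 6 new (1, 1, 0, 4, 9, 4)
  "75064490" → prefix "7506" already present; 4 new (4, 4, 9, 0)
  "74" → prefix "7" already present; 1 new (4)
  "7506684" → prefix "75066" already present; 2 new (8, 4)
  "74325994" → prefix "74" already present; 6 new (3, 2, 5, 9, 9, 4)
  "777627436" → prefix "7" already present; 8 new (7, 7, 6, 2, 7, 4, 3, 6)
  "7506897126" → prefix "7506" already present; 6 new (8, 9, 7, 1, 2, 6)
Total nodes = 9 + 6 + 6 + 9 + 6 + 4 + 1 + 2 + 6 + 8 + 6 = 63

63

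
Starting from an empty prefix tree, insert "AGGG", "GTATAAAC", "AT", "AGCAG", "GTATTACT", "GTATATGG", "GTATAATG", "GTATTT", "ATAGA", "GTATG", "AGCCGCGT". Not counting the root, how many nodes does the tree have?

35

Trie structure (* marks end of a word):
(root)
├─ A
│  ├─ G
│  │  ├─ C
│  │  │  ├─ A
│  │  │  │  └─ G *
│  │  │  └─ C
│  │  │     └─ G
│  │  │        └─ C
│  │  │           └─ G
│  │  │              └─ T *
│  │  └─ G
│  │     └─ G *
│  └─ T *
│     └─ A
│        └─ G
│           └─ A *
└─ G
   └─ T
      └─ A
         └─ T
            ├─ A
            │  ├─ A
            │  │  ├─ A
            │  │  │  └─ C *
            │  │  └─ T
            │  │     └─ G *
            │  └─ T
            │     └─ G
            │        └─ G *
            ├─ G *
            └─ T
               ├─ A
               │  └─ C
               │     └─ T *
               └─ T *
Counting every labelled node above: 35.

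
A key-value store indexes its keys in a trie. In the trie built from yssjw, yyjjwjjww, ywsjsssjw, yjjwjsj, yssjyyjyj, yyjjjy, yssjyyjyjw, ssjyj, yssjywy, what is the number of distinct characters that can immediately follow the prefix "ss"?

1

Walk "ss" from the root, arriving at one node.
Characters that immediately follow "ss" among the stored strings: {j}.
That node has 1 child edge.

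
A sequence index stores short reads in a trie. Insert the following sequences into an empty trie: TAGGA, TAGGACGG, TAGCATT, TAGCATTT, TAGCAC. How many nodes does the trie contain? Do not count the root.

14

Trace insertions, counting only characters that open a new branch:
  "TAGGA" → 5 new (T, A, G, G, A)
  "TAGGACGG" → prefix "TAGGA" already present; 3 new (C, G, G)
  "TAGCATT" → prefix "TAG" already present; 4 new (C, A, T, T)
  "TAGCATTT" → prefix "TAGCATT" already present; 1 new (T)
  "TAGCAC" → prefix "TAGCA" already present; 1 new (C)
Total nodes = 5 + 3 + 4 + 1 + 1 = 14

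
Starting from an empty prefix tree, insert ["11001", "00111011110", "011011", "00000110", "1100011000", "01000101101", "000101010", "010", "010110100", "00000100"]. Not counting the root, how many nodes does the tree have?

56

For each word, the new-node count is its length minus the longest prefix already in the trie:
  "11001" → 5 new (1, 1, 0, 0, 1)
  "00111011110" → 11 new (0, 0, 1, 1, 1, 0, 1, 1, 1, 1, 0)
  "011011" → prefix "0" already present; 5 new (1, 1, 0, 1, 1)
  "00000110" → prefix "00" already present; 6 new (0, 0, 0, 1, 1, 0)
  "1100011000" → prefix "1100" already present; 6 new (0, 1, 1, 0, 0, 0)
  "01000101101" → prefix "01" already present; 9 new (0, 0, 0, 1, 0, 1, 1, 0, 1)
  "000101010" → prefix "000" already present; 6 new (1, 0, 1, 0, 1, 0)
  "010" → prefix "010" already present; 0 new (none)
  "010110100" → prefix "010" already present; 6 new (1, 1, 0, 1, 0, 0)
  "00000100" → prefix "000001" already present; 2 new (0, 0)
Total nodes = 5 + 11 + 5 + 6 + 6 + 9 + 6 + 0 + 6 + 2 = 56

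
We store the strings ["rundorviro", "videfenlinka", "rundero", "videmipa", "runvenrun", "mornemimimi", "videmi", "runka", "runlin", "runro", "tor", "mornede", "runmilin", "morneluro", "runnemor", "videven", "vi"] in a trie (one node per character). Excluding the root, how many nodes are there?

75

Count nodes per top-level branch (shared prefixes stored once):
  'm'-branch (mornede, morneluro, mornemimimi): 17 nodes
  'r'-branch (rundero, rundorviro, runka, runlin, runmilin, runnemor, runro, runvenrun): 36 nodes
  't'-branch (tor): 3 nodes
  'v'-branch (vi, videfenlinka, videmi, videmipa, videven): 19 nodes
Sum: 75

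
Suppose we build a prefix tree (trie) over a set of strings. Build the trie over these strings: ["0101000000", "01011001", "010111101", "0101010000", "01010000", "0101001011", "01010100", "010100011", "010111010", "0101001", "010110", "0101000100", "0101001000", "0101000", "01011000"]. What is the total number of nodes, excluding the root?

37

Count nodes per top-level branch (shared prefixes stored once):
  '0'-branch (0101000, 01010000, 0101000000, 0101000100, 010100011, 0101001, 0101001000, 0101001011, 01010100, 0101010000, 010110, 01011000, 01011001, 010111010, 010111101): 37 nodes
Sum: 37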